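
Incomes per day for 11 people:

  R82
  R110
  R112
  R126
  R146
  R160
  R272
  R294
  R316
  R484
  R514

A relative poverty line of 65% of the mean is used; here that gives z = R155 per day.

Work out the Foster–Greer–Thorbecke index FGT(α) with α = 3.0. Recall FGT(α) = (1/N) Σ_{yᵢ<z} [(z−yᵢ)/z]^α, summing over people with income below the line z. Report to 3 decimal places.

Below the line: R82, R110, R112, R126, R146 (q = 5 of N = 11).
Gap ratios (z−y)/z: (155−82)/155 = 0.4710; (155−110)/155 = 0.2903; (155−112)/155 = 0.2774; (155−126)/155 = 0.1871; (155−146)/155 = 0.0581.
Raised to α = 3.0: 0.10447; 0.02447; 0.02135; 0.00655; 0.00020.
Sum = 0.157032; FGT(3.0) = 0.157032 / 11 = 0.014.

0.014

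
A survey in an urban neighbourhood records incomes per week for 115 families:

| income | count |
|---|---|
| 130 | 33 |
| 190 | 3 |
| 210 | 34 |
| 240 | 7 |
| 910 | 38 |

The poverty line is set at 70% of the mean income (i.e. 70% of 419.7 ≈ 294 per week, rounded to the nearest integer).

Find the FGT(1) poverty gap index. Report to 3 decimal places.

0.265

Below the line: 33×130, 3×190, 34×210, 7×240 (q = 77 of N = 115).
Normalized shortfalls: (294−130)/294 = 0.5578 (×33); (294−190)/294 = 0.3537 (×3); (294−210)/294 = 0.2857 (×34); (294−240)/294 = 0.1837 (×7).
Σ = 30.469388. Dividing by the full population N = 115 gives P₁ = 0.265.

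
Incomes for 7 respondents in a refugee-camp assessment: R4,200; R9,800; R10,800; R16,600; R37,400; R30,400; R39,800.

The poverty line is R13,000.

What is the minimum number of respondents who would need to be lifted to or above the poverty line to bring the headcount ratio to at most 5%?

3

Currently q = 3 of N = 7 are below the line (H = 0.429).
A headcount ratio of at most 5% allows at most ⌊0.05 × 7⌋ = 0 poor respondents.
So at least 3 − 0 = 3 must be lifted.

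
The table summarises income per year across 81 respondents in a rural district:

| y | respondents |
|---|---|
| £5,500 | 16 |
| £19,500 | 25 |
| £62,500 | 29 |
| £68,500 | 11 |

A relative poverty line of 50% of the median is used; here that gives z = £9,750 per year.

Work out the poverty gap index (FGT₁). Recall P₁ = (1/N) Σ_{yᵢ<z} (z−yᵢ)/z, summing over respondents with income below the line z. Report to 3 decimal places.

0.086

Below z: 16×£5,500 (q = 16 of N = 81).
Gap ratios (z−y)/z: (9750−5500)/9750 = 0.4359 (×16).
Sum of shortfalls = 6.974359; P₁ averages over all N: 6.974359 / 81 = 0.086.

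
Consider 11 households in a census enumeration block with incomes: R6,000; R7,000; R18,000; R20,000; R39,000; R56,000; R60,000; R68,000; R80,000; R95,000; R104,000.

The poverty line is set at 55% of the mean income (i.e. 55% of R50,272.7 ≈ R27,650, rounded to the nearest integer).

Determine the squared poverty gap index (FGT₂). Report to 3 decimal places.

Poor units: R6,000, R7,000, R18,000, R20,000 (q = 4 of N = 11).
Gap ratios (z−y)/z: (27650−6000)/27650 = 0.7830; (27650−7000)/27650 = 0.7468; (27650−18000)/27650 = 0.3490; (27650−20000)/27650 = 0.2767.
Squared: 0.6131; 0.5578; 0.1218; 0.0765.
Sum = 1.369208; P₂ = 1.369208 / 11 = 0.124.

0.124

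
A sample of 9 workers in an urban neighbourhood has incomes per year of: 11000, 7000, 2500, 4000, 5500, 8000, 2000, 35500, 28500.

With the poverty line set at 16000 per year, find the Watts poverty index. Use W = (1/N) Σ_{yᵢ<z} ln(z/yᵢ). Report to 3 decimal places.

0.920

Below z: 2000, 2500, 4000, 5500, 7000, 8000, 11000 (q = 7 of N = 9).
Log shortfalls: ln(16000/2000) = 2.0794; ln(16000/2500) = 1.8563; ln(16000/4000) = 1.3863; ln(16000/5500) = 1.0678; ln(16000/7000) = 0.8267; ln(16000/8000) = 0.6931; ln(16000/11000) = 0.3747.
W = 8.284394 / 9 = 0.920.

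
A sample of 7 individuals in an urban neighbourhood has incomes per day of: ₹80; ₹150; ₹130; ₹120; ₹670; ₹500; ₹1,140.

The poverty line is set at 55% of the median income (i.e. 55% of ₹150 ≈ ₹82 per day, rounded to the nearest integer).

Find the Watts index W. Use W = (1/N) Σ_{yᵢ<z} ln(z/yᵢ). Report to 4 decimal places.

Poor units: ₹80 (q = 1 of N = 7).
Log shortfalls: ln(82/80) = 0.0247.
W = 0.024693 / 7 = 0.0035.

0.0035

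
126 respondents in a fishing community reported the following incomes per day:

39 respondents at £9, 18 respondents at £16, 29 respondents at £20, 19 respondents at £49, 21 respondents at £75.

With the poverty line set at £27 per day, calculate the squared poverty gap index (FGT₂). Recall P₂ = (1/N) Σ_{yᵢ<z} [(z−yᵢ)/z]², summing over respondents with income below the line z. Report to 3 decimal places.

Incomes under z: 39×£9, 18×£16, 29×£20 (q = 86 of N = 126).
Normalized shortfalls: (27−9)/27 = 0.6667 (×39); (27−16)/27 = 0.4074 (×18); (27−20)/27 = 0.2593 (×29).
Squared: 0.4444 (×39); 0.1660 (×18); 0.0672 (×29).
Sum = 22.270233; P₂ = 22.270233 / 126 = 0.177.

0.177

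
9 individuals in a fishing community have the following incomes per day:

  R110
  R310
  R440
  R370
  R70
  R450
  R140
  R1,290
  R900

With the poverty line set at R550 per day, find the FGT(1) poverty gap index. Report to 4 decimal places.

Below z: R70, R110, R140, R310, R370, R440, R450 (q = 7 of N = 9).
Shortfall ratios: (550−70)/550 = 0.8727; (550−110)/550 = 0.8000; (550−140)/550 = 0.7455; (550−310)/550 = 0.4364; (550−370)/550 = 0.3273; (550−440)/550 = 0.2000; (550−450)/550 = 0.1818.
Σ = 3.563636. Dividing by the full population N = 9 gives P₁ = 0.3960.

0.3960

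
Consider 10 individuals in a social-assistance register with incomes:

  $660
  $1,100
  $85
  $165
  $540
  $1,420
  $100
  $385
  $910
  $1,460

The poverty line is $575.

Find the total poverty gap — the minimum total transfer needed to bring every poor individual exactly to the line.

$1,600

Poor units: $85, $100, $165, $385, $540 (q = 5 of N = 10).
Individual gaps: 575−85 = 490; 575−100 = 475; 575−165 = 410; 575−385 = 190; 575−540 = 35.
Aggregate gap = $1,600.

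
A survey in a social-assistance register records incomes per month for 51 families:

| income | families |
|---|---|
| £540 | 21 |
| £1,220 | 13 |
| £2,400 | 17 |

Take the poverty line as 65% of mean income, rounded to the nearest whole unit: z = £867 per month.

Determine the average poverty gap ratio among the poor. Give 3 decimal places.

Poor units: 21×£540 (q = 21 of N = 51).
Shortfall ratios (z−y)/z: 0.3772 (×21); sum = 7.920415.
The income-gap ratio divides by q (the poor only): 7.920415 / 21 = 0.377.

0.377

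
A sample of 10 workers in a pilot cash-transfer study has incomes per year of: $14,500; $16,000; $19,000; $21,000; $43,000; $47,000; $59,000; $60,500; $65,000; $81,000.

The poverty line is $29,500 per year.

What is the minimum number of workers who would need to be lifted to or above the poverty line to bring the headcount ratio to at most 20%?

Currently q = 4 of N = 10 are below the line (H = 0.400).
A headcount ratio of at most 20% allows at most ⌊0.20 × 10⌋ = 2 poor workers.
So at least 4 − 2 = 2 must be lifted.

2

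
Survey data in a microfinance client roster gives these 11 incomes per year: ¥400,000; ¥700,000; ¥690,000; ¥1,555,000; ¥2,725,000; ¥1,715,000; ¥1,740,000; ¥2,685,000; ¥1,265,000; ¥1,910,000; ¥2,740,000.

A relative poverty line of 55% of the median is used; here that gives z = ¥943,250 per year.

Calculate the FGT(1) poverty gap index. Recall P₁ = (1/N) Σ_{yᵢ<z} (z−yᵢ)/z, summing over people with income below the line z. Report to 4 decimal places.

Incomes under z: ¥400,000, ¥690,000, ¥700,000 (q = 3 of N = 11).
Shortfall ratios: (943250−400000)/943250 = 0.5759; (943250−690000)/943250 = 0.2685; (943250−700000)/943250 = 0.2579.
Sum of shortfalls = 1.102306; P₁ averages over all N: 1.102306 / 11 = 0.1002.

0.1002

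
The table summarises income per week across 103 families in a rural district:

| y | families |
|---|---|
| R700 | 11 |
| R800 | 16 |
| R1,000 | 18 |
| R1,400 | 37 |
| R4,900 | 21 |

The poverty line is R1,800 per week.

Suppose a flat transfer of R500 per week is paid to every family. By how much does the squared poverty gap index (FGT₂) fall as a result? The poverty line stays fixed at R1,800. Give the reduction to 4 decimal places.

Before: below the line — 11×R700, 16×R800, 18×R1,000, 37×R1,400; squared poverty gap index (FGT₂) = 0.140087.
After the R500 transfer: below the line — 11×R1,200, 16×R1,300, 18×R1,500; squared poverty gap index (FGT₂) = 0.028707.
Reduction = 0.140087 − 0.028707 = 0.1114.

0.1114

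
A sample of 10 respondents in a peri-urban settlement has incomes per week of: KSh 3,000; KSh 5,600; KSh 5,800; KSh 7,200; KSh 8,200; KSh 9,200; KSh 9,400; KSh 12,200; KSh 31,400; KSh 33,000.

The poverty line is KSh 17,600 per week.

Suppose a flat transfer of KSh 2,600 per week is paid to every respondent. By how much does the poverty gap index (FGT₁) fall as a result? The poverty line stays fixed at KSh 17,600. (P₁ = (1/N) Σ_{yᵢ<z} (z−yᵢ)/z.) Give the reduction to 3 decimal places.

Before: below the line — KSh 3,000, KSh 5,600, KSh 5,800, KSh 7,200, KSh 8,200, KSh 9,200, KSh 9,400, KSh 12,200; poverty gap index (FGT₁) = 0.45568.
After the KSh 2,600 transfer: below the line — KSh 5,600, KSh 8,200, KSh 8,400, KSh 9,800, KSh 10,800, KSh 11,800, KSh 12,000, KSh 14,800; poverty gap index (FGT₁) = 0.33750.
Reduction = 0.45568 − 0.33750 = 0.118.

0.118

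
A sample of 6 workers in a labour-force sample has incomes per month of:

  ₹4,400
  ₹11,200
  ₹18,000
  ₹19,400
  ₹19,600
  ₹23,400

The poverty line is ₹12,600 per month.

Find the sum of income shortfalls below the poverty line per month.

Below the line: ₹4,400, ₹11,200 (q = 2 of N = 6).
Individual gaps: 12600−4400 = 8200; 12600−11200 = 1400.
Aggregate gap = ₹9,600.

₹9,600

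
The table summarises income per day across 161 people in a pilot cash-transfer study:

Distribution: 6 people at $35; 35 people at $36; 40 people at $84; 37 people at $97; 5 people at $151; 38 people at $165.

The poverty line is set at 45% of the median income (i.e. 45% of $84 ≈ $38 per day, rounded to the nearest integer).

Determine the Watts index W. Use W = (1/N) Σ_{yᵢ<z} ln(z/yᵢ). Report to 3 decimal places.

0.015

Poor units: 6×$35, 35×$36 (q = 41 of N = 161).
ln(z/y) terms: ln(38/35) = 0.0822 (×6); ln(38/36) = 0.0541 (×35).
W = 2.385781 / 161 = 0.015.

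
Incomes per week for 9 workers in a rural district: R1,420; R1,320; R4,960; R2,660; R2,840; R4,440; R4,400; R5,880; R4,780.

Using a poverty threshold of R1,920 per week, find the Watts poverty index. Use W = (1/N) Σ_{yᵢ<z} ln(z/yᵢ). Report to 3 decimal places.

0.075

Poor units: R1,320, R1,420 (q = 2 of N = 9).
Log shortfalls: ln(1920/1320) = 0.3747; ln(1920/1420) = 0.3017.
W = 0.676362 / 9 = 0.075.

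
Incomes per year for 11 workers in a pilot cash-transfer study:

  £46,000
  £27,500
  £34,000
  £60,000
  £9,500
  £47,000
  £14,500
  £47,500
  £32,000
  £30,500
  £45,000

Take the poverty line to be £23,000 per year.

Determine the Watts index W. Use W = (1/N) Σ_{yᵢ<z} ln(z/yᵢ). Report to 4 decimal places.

0.1223

Poor units: £9,500, £14,500 (q = 2 of N = 11).
ln(z/y) terms: ln(23000/9500) = 0.8842; ln(23000/14500) = 0.4613.
W = 1.345548 / 11 = 0.1223.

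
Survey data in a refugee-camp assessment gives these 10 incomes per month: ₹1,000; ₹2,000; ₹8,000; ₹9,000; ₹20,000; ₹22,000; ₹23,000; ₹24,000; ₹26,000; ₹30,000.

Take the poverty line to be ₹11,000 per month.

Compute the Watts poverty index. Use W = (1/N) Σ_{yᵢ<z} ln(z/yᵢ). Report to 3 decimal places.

Poor units: ₹1,000, ₹2,000, ₹8,000, ₹9,000 (q = 4 of N = 10).
Log shortfalls: ln(11000/1000) = 2.3979; ln(11000/2000) = 1.7047; ln(11000/8000) = 0.3185; ln(11000/9000) = 0.2007.
W = 4.621768 / 10 = 0.462.

0.462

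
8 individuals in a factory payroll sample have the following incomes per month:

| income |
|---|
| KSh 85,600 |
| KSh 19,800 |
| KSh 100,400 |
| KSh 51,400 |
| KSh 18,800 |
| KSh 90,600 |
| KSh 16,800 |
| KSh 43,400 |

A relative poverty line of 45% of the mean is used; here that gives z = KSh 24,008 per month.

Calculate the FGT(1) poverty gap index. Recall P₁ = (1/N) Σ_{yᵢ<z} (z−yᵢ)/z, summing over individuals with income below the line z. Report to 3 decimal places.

0.087

Incomes under z: KSh 16,800, KSh 18,800, KSh 19,800 (q = 3 of N = 8).
Relative gaps: (24008−16800)/24008 = 0.3002; (24008−18800)/24008 = 0.2169; (24008−19800)/24008 = 0.1753.
Σ = 0.692436. Dividing by the full population N = 8 gives P₁ = 0.087.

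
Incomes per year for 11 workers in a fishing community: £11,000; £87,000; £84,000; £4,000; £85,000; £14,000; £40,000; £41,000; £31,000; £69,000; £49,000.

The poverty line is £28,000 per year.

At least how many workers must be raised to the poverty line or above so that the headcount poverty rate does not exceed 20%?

1

Currently q = 3 of N = 11 are below the line (H = 0.273).
A headcount ratio of at most 20% allows at most ⌊0.20 × 11⌋ = 2 poor workers.
So at least 3 − 2 = 1 must be lifted.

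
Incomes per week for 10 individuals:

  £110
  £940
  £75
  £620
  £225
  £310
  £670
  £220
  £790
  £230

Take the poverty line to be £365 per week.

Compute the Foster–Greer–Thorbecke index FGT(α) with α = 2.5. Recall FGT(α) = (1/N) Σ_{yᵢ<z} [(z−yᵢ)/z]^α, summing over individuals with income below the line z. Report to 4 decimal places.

0.1253

Poor units: £75, £110, £220, £225, £230, £310 (q = 6 of N = 10).
Normalized shortfalls: (365−75)/365 = 0.7945; (365−110)/365 = 0.6986; (365−220)/365 = 0.3973; (365−225)/365 = 0.3836; (365−230)/365 = 0.3699; (365−310)/365 = 0.1507.
Raised to α = 2.5: 0.56268; 0.40796; 0.09947; 0.09111; 0.08320; 0.00881.
Sum = 1.253236; FGT(2.5) = 1.253236 / 10 = 0.1253.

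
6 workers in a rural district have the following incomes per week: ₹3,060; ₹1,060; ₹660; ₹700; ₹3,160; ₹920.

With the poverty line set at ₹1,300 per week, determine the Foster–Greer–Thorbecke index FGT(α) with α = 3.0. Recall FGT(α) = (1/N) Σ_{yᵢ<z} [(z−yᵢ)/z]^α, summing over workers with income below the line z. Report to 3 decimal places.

0.041

Below z: ₹660, ₹700, ₹920, ₹1,060 (q = 4 of N = 6).
Relative gaps: (1300−660)/1300 = 0.4923; (1300−700)/1300 = 0.4615; (1300−920)/1300 = 0.2923; (1300−1060)/1300 = 0.1846.
Raised to α = 3.0: 0.11932; 0.09832; 0.02498; 0.00629.
Sum = 0.248903; FGT(3.0) = 0.248903 / 6 = 0.041.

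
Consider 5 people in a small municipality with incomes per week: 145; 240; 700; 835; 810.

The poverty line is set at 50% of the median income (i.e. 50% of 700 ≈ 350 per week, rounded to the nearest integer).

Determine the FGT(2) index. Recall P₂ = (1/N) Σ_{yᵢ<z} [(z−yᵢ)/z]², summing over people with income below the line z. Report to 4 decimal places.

Incomes under z: 145, 240 (q = 2 of N = 5).
Normalized shortfalls: (350−145)/350 = 0.5857; (350−240)/350 = 0.3143.
Squared: 0.3431; 0.0988.
Sum = 0.441837; P₂ = 0.441837 / 5 = 0.0884.

0.0884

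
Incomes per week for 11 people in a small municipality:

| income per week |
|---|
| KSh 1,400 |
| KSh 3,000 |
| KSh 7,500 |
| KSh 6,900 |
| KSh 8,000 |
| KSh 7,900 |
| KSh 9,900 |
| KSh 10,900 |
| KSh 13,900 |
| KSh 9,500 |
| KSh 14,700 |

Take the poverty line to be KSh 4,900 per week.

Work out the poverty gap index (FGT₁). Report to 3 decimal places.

0.100

Poor units: KSh 1,400, KSh 3,000 (q = 2 of N = 11).
Normalized shortfalls: (4900−1400)/4900 = 0.7143; (4900−3000)/4900 = 0.3878.
Sum of shortfalls = 1.102041; P₁ averages over all N: 1.102041 / 11 = 0.100.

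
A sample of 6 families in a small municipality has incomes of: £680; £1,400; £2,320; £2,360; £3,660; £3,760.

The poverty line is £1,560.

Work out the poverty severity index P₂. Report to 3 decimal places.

0.055

Below z: £680, £1,400 (q = 2 of N = 6).
Shortfall ratios: (1560−680)/1560 = 0.5641; (1560−1400)/1560 = 0.1026.
Squared: 0.3182; 0.0105.
Sum = 0.328731; P₂ = 0.328731 / 6 = 0.055.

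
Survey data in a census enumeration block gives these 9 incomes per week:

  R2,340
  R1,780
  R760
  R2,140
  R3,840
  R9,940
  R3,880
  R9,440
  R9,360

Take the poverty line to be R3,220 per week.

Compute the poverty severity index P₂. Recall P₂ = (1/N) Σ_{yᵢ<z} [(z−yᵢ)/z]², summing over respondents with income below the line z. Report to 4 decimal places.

Below z: R760, R1,780, R2,140, R2,340 (q = 4 of N = 9).
Shortfall ratios: (3220−760)/3220 = 0.7640; (3220−1780)/3220 = 0.4472; (3220−2140)/3220 = 0.3354; (3220−2340)/3220 = 0.2733.
Squared: 0.5837; 0.2000; 0.1125; 0.0747.
Sum = 0.970834; P₂ = 0.970834 / 9 = 0.1079.

0.1079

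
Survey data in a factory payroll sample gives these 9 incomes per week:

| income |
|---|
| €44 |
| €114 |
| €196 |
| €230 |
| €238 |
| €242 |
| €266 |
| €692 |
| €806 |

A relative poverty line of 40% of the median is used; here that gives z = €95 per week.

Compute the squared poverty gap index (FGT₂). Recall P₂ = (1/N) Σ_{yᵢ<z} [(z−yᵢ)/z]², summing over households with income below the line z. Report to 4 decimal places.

0.0320

Poor units: €44 (q = 1 of N = 9).
Shortfall ratios: (95−44)/95 = 0.5368.
Squared: 0.2882.
Sum = 0.288199; P₂ = 0.288199 / 9 = 0.0320.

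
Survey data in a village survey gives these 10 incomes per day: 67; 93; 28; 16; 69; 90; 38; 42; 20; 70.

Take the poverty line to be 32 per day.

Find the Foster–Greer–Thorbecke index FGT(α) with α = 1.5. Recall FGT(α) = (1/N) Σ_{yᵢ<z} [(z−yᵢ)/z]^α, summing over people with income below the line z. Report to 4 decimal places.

Below z: 16, 20, 28 (q = 3 of N = 10).
Normalized shortfalls: (32−16)/32 = 0.5000; (32−20)/32 = 0.3750; (32−28)/32 = 0.1250.
Raised to α = 1.5: 0.35355; 0.22964; 0.04419.
Sum = 0.627387; FGT(1.5) = 0.627387 / 10 = 0.0627.

0.0627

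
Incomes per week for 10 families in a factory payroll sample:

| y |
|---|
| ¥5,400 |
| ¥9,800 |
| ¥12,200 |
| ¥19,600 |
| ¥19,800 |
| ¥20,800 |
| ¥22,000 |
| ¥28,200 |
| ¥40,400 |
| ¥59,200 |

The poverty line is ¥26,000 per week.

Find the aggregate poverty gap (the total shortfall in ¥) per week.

Below z: ¥5,400, ¥9,800, ¥12,200, ¥19,600, ¥19,800, ¥20,800, ¥22,000 (q = 7 of N = 10).
Individual gaps: 26000−5400 = 20600; 26000−9800 = 16200; 26000−12200 = 13800; 26000−19600 = 6400; 26000−19800 = 6200; 26000−20800 = 5200; 26000−22000 = 4000.
Aggregate gap = ¥72,400.

¥72,400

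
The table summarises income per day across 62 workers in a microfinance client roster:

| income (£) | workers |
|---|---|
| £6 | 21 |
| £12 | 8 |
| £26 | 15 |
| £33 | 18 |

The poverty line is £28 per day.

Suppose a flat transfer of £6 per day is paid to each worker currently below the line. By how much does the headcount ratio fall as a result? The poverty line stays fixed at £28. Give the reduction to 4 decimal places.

Before: below the line — 21×£6, 8×£12, 15×£26; headcount ratio = 0.709677.
After the £6 transfer: below the line — 21×£12, 8×£18; headcount ratio = 0.467742.
Reduction = 0.709677 − 0.467742 = 0.2419.

0.2419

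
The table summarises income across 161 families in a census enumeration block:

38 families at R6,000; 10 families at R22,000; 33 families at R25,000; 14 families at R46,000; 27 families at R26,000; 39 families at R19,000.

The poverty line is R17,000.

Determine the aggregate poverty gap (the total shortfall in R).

Below z: 38×R6,000 (q = 38 of N = 161).
Individual gaps: 38×(17000−6000) = 418000.
Aggregate gap = R418,000.

R418,000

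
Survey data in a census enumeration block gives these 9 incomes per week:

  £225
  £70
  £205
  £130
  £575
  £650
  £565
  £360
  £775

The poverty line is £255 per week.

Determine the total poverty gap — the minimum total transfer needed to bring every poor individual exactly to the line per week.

£390

Below z: £70, £130, £205, £225 (q = 4 of N = 9).
Individual gaps: 255−70 = 185; 255−130 = 125; 255−205 = 50; 255−225 = 30.
Aggregate gap = £390.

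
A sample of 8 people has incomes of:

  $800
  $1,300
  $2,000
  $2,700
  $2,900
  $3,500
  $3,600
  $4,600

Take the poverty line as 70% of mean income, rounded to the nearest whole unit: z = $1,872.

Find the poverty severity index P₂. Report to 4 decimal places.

0.0527

Below z: $800, $1,300 (q = 2 of N = 8).
Normalized shortfalls: (1872−800)/1872 = 0.5726; (1872−1300)/1872 = 0.3056.
Squared: 0.3279; 0.0934.
Sum = 0.421292; P₂ = 0.421292 / 8 = 0.0527.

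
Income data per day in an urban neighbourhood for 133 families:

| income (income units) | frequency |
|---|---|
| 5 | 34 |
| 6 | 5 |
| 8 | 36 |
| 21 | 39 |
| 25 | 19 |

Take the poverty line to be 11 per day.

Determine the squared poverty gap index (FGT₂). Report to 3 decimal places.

Incomes under z: 34×5, 5×6, 36×8 (q = 75 of N = 133).
Gap ratios (z−y)/z: (11−5)/11 = 0.5455 (×34); (11−6)/11 = 0.4545 (×5); (11−8)/11 = 0.2727 (×36).
Squared: 0.2975 (×34); 0.2066 (×5); 0.0744 (×36).
Sum = 13.826446; P₂ = 13.826446 / 133 = 0.104.

0.104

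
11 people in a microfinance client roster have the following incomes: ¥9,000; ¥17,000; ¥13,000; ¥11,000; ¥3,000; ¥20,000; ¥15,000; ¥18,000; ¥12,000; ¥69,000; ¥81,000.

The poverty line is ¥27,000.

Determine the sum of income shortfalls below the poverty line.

Incomes under z: ¥3,000, ¥9,000, ¥11,000, ¥12,000, ¥13,000, ¥15,000, ¥17,000, ¥18,000, ¥20,000 (q = 9 of N = 11).
Individual gaps: 27000−3000 = 24000; 27000−9000 = 18000; 27000−11000 = 16000; 27000−12000 = 15000; 27000−13000 = 14000; 27000−15000 = 12000; 27000−17000 = 10000; 27000−18000 = 9000; 27000−20000 = 7000.
Aggregate gap = ¥125,000.

¥125,000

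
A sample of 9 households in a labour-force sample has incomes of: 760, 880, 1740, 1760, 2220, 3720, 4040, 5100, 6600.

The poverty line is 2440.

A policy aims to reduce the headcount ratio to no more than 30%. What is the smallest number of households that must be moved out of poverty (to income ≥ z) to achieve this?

3

Currently q = 5 of N = 9 are below the line (H = 0.556).
A headcount ratio of at most 30% allows at most ⌊0.30 × 9⌋ = 2 poor households.
So at least 5 − 2 = 3 must be lifted.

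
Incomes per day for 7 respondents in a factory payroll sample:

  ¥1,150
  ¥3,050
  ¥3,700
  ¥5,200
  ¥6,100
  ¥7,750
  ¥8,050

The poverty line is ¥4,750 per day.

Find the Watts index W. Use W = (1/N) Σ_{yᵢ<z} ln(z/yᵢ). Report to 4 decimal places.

Below the line: ¥1,150, ¥3,050, ¥3,700 (q = 3 of N = 7).
ln(z/y) terms: ln(4750/1150) = 1.4184; ln(4750/3050) = 0.4430; ln(4750/3700) = 0.2498.
W = 2.111198 / 7 = 0.3016.

0.3016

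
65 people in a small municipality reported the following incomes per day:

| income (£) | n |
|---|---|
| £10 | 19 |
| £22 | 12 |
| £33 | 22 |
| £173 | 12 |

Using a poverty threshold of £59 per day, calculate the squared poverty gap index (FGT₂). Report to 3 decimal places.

0.340

Below z: 19×£10, 12×£22, 22×£33 (q = 53 of N = 65).
Shortfall ratios: (59−10)/59 = 0.8305 (×19); (59−22)/59 = 0.6271 (×12); (59−33)/59 = 0.4407 (×22).
Squared: 0.6897 (×19); 0.3933 (×12); 0.1942 (×22).
Sum = 22.096811; P₂ = 22.096811 / 65 = 0.340.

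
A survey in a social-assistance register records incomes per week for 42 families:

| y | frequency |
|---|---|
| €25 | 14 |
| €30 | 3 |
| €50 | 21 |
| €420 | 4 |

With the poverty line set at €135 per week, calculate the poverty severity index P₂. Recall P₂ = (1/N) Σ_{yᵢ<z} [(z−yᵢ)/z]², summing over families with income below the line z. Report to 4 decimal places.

Below the line: 14×€25, 3×€30, 21×€50 (q = 38 of N = 42).
Normalized shortfalls: (135−25)/135 = 0.8148 (×14); (135−30)/135 = 0.7778 (×3); (135−50)/135 = 0.6296 (×21).
Squared: 0.6639 (×14); 0.6049 (×3); 0.3964 (×21).
Sum = 19.434842; P₂ = 19.434842 / 42 = 0.4627.

0.4627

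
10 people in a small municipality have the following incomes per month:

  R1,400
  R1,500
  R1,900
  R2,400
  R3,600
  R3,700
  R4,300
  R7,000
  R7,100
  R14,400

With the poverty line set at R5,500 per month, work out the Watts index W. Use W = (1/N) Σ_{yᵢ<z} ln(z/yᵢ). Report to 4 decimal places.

0.5626

Below the line: R1,400, R1,500, R1,900, R2,400, R3,600, R3,700, R4,300 (q = 7 of N = 10).
Log gaps: ln(5500/1400) = 1.3683; ln(5500/1500) = 1.2993; ln(5500/1900) = 1.0629; ln(5500/2400) = 0.8293; ln(5500/3600) = 0.4238; ln(5500/3700) = 0.3964; ln(5500/4300) = 0.2461.
W = 5.626095 / 10 = 0.5626.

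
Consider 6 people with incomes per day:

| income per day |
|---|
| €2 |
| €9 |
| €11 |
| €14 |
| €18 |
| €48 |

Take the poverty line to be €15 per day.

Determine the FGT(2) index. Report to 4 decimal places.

0.1644

Incomes under z: €2, €9, €11, €14 (q = 4 of N = 6).
Gap ratios (z−y)/z: (15−2)/15 = 0.8667; (15−9)/15 = 0.4000; (15−11)/15 = 0.2667; (15−14)/15 = 0.0667.
Squared: 0.7511; 0.1600; 0.0711; 0.0044.
Sum = 0.986667; P₂ = 0.986667 / 6 = 0.1644.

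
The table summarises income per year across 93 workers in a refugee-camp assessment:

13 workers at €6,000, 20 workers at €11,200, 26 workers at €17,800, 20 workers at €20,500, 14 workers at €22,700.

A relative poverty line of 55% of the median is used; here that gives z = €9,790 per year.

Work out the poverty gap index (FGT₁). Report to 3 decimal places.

0.054

Below z: 13×€6,000 (q = 13 of N = 93).
Normalized shortfalls: (9790−6000)/9790 = 0.3871 (×13).
Sum of shortfalls = 5.032686; P₁ averages over all N: 5.032686 / 93 = 0.054.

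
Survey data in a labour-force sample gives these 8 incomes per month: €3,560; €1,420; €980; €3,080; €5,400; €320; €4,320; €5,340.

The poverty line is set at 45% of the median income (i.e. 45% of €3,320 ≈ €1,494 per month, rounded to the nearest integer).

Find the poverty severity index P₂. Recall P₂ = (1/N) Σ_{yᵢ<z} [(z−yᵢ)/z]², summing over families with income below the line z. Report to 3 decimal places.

0.092

Poor units: €320, €980, €1,420 (q = 3 of N = 8).
Shortfall ratios: (1494−320)/1494 = 0.7858; (1494−980)/1494 = 0.3440; (1494−1420)/1494 = 0.0495.
Squared: 0.6175; 0.1184; 0.0025.
Sum = 0.738316; P₂ = 0.738316 / 8 = 0.092.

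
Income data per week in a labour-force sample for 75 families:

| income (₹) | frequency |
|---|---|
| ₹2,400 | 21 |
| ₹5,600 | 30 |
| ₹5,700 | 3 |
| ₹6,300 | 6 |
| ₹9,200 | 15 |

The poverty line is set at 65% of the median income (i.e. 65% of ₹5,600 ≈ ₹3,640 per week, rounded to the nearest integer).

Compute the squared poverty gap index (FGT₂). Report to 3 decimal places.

0.032

Below the line: 21×₹2,400 (q = 21 of N = 75).
Relative gaps: (3640−2400)/3640 = 0.3407 (×21).
Squared: 0.1160 (×21).
Sum = 2.437025; P₂ = 2.437025 / 75 = 0.032.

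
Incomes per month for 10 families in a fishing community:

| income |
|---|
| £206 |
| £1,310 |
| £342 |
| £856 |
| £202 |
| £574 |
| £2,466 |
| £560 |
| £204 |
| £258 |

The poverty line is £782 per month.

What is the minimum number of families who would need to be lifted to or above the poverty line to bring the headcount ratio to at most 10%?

7 of the 10 families are poor, so H = 7/10 = 0.700.
A headcount ratio of at most 10% allows at most ⌊0.10 × 10⌋ = 1 poor families.
So at least 7 − 1 = 6 must be lifted.

6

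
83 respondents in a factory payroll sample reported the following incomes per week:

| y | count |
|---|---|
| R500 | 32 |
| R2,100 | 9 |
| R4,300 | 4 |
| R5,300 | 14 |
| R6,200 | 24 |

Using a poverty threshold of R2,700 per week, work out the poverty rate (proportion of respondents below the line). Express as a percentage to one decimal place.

41 of the 83 respondents have income below R2,700.
H = 41/83 = 49.4%.

49.4%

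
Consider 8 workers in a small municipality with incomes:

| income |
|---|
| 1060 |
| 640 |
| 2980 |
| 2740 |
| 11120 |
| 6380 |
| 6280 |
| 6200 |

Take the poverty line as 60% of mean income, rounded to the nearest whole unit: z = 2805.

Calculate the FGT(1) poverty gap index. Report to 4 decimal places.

0.1771

Incomes under z: 640, 1060, 2740 (q = 3 of N = 8).
Shortfall ratios: (2805−640)/2805 = 0.7718; (2805−1060)/2805 = 0.6221; (2805−2740)/2805 = 0.0232.
Sum of shortfalls = 1.417112; P₁ averages over all N: 1.417112 / 8 = 0.1771.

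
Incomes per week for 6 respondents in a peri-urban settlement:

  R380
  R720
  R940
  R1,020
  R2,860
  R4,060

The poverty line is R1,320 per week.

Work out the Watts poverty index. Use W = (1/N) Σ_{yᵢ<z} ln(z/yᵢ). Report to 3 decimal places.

Incomes under z: R380, R720, R940, R1,020 (q = 4 of N = 6).
Log gaps: ln(1320/380) = 1.2452; ln(1320/720) = 0.6061; ln(1320/940) = 0.3395; ln(1320/1020) = 0.2578.
W = 2.448688 / 6 = 0.408.

0.408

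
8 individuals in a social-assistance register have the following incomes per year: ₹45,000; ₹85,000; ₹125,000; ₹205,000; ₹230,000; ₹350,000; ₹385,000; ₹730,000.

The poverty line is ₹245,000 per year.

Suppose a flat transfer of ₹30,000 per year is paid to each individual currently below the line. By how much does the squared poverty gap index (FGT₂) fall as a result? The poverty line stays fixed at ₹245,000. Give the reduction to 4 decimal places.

0.0579

Before: below the line — ₹45,000, ₹85,000, ₹125,000, ₹205,000, ₹230,000; squared poverty gap index (FGT₂) = 0.170398.
After the ₹30,000 transfer: below the line — ₹75,000, ₹115,000, ₹155,000, ₹235,000; squared poverty gap index (FGT₂) = 0.112453.
Reduction = 0.170398 − 0.112453 = 0.0579.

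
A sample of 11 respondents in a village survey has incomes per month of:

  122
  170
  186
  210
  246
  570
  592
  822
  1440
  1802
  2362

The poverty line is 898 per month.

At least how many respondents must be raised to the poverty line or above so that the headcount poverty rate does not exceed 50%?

Currently q = 8 of N = 11 are below the line (H = 0.727).
A headcount ratio of at most 50% allows at most ⌊0.50 × 11⌋ = 5 poor respondents.
So at least 8 − 5 = 3 must be lifted.

3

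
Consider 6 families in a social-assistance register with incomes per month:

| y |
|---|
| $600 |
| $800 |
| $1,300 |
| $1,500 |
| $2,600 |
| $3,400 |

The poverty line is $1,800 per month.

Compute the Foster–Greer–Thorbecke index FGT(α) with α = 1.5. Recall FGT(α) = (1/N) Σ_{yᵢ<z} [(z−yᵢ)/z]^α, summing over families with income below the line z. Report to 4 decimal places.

Incomes under z: $600, $800, $1,300, $1,500 (q = 4 of N = 6).
Relative gaps: (1800−600)/1800 = 0.6667; (1800−800)/1800 = 0.5556; (1800−1300)/1800 = 0.2778; (1800−1500)/1800 = 0.1667.
Raised to α = 1.5: 0.54433; 0.41409; 0.14640; 0.06804.
Sum = 1.172861; FGT(1.5) = 1.172861 / 6 = 0.1955.

0.1955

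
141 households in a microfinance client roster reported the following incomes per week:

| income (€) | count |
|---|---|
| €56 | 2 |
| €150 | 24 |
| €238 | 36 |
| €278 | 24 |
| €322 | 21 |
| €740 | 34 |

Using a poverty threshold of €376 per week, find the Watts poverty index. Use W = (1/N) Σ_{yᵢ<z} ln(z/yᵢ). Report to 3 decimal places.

Below z: 2×€56, 24×€150, 36×€238, 24×€278, 21×€322 (q = 107 of N = 141).
Log shortfalls: ln(376/56) = 1.9042 (×2); ln(376/150) = 0.9190 (×24); ln(376/238) = 0.4573 (×36); ln(376/278) = 0.3020 (×24); ln(376/322) = 0.1550 (×21).
W = 52.829854 / 141 = 0.375.

0.375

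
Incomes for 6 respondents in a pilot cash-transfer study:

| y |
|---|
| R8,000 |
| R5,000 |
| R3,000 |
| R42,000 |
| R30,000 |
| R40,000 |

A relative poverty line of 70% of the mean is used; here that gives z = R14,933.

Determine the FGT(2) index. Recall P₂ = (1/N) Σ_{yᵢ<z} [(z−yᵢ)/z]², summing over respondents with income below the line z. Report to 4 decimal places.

Below the line: R3,000, R5,000, R8,000 (q = 3 of N = 6).
Shortfall ratios: (14933−3000)/14933 = 0.7991; (14933−5000)/14933 = 0.6652; (14933−8000)/14933 = 0.4643.
Squared: 0.6386; 0.4425; 0.2156.
Sum = 1.296568; P₂ = 1.296568 / 6 = 0.2161.

0.2161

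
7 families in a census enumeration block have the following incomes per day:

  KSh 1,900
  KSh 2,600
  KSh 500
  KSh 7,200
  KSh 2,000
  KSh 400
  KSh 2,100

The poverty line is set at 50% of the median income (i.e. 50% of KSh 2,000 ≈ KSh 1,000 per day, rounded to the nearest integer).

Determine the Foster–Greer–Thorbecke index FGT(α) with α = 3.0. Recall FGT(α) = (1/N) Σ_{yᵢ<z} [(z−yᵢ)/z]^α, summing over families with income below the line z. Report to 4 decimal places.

0.0487

Below the line: KSh 400, KSh 500 (q = 2 of N = 7).
Gap ratios (z−y)/z: (1000−400)/1000 = 0.6000; (1000−500)/1000 = 0.5000.
Raised to α = 3.0: 0.21600; 0.12500.
Sum = 0.341000; FGT(3.0) = 0.341000 / 7 = 0.0487.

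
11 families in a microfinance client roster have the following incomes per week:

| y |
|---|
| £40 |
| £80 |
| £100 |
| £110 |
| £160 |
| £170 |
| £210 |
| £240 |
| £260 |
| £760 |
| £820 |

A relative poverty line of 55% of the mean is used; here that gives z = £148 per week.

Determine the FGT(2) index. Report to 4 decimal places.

Poor units: £40, £80, £100, £110 (q = 4 of N = 11).
Normalized shortfalls: (148−40)/148 = 0.7297; (148−80)/148 = 0.4595; (148−100)/148 = 0.3243; (148−110)/148 = 0.2568.
Squared: 0.5325; 0.2111; 0.1052; 0.0659.
Sum = 0.914719; P₂ = 0.914719 / 11 = 0.0832.

0.0832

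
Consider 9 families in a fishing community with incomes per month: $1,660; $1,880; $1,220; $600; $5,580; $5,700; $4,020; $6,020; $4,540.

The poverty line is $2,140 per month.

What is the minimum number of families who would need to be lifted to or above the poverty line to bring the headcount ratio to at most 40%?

1

Currently q = 4 of N = 9 are below the line (H = 0.444).
A headcount ratio of at most 40% allows at most ⌊0.40 × 9⌋ = 3 poor families.
So at least 4 − 3 = 1 must be lifted.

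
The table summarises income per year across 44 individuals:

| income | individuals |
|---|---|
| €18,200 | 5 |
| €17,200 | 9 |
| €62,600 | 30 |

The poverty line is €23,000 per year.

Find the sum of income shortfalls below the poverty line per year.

€76,200

Below the line: 9×€17,200, 5×€18,200 (q = 14 of N = 44).
Individual gaps: 9×(23000−17200) = 52200; 5×(23000−18200) = 24000.
Aggregate gap = €76,200.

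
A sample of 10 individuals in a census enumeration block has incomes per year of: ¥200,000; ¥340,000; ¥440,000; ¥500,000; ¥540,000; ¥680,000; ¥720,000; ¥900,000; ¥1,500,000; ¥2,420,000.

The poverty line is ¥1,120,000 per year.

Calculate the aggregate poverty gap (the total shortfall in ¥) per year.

¥4,640,000

Incomes under z: ¥200,000, ¥340,000, ¥440,000, ¥500,000, ¥540,000, ¥680,000, ¥720,000, ¥900,000 (q = 8 of N = 10).
Individual gaps: 1120000−200000 = 920000; 1120000−340000 = 780000; 1120000−440000 = 680000; 1120000−500000 = 620000; 1120000−540000 = 580000; 1120000−680000 = 440000; 1120000−720000 = 400000; 1120000−900000 = 220000.
Aggregate gap = ¥4,640,000.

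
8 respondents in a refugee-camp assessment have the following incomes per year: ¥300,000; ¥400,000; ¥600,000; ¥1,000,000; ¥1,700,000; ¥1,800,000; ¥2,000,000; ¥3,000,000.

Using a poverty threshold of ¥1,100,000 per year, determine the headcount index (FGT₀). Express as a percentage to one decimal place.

4 of the 8 respondents have income below ¥1,100,000.
H = 4/8 = 50.0%.

50.0%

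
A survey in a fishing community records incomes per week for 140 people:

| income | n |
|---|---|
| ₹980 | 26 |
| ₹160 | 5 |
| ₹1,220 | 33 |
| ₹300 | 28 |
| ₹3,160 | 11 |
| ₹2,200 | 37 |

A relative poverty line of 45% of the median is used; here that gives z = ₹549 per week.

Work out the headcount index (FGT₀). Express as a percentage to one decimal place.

33 of the 140 people have income below ₹549.
H = 33/140 = 23.6%.

23.6%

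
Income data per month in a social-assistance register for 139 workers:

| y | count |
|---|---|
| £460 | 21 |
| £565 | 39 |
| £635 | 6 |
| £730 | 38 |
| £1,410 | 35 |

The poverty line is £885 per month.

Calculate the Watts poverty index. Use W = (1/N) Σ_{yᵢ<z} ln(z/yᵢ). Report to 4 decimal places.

0.2917

Poor units: 21×£460, 39×£565, 6×£635, 38×£730 (q = 104 of N = 139).
Log shortfalls: ln(885/460) = 0.6544 (×21); ln(885/565) = 0.4488 (×39); ln(885/635) = 0.3320 (×6); ln(885/730) = 0.1925 (×38).
W = 40.551713 / 139 = 0.2917.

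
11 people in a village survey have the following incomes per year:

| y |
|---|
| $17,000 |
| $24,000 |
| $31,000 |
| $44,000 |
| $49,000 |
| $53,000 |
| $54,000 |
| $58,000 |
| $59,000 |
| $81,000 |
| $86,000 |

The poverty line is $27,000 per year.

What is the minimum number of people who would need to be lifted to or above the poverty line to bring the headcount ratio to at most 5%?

2 of the 11 people are poor, so H = 2/11 = 0.182.
A headcount ratio of at most 5% allows at most ⌊0.05 × 11⌋ = 0 poor people.
So at least 2 − 0 = 2 must be lifted.

2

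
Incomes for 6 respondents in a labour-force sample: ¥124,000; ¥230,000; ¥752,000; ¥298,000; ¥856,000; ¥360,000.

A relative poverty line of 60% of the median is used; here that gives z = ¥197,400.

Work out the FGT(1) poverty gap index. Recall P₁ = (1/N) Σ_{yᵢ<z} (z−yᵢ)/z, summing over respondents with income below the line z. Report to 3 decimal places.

Incomes under z: ¥124,000 (q = 1 of N = 6).
Gap ratios (z−y)/z: (197400−124000)/197400 = 0.3718.
Sum of shortfalls = 0.371834; P₁ averages over all N: 0.371834 / 6 = 0.062.

0.062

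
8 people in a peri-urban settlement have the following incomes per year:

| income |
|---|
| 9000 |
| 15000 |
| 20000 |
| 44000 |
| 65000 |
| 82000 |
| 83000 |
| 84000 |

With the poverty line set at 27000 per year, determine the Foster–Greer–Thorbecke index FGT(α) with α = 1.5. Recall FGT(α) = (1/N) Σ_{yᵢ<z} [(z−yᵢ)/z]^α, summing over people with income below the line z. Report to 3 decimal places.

0.122

Incomes under z: 9000, 15000, 20000 (q = 3 of N = 8).
Shortfall ratios: (27000−9000)/27000 = 0.6667; (27000−15000)/27000 = 0.4444; (27000−20000)/27000 = 0.2593.
Raised to α = 1.5: 0.54433; 0.29630; 0.13201.
Sum = 0.972636; FGT(1.5) = 0.972636 / 8 = 0.122.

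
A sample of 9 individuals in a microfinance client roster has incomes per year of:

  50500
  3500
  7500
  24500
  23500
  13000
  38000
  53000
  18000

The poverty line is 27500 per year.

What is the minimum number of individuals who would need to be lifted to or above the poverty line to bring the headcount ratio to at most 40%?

3

Currently q = 6 of N = 9 are below the line (H = 0.667).
A headcount ratio of at most 40% allows at most ⌊0.40 × 9⌋ = 3 poor individuals.
So at least 6 − 3 = 3 must be lifted.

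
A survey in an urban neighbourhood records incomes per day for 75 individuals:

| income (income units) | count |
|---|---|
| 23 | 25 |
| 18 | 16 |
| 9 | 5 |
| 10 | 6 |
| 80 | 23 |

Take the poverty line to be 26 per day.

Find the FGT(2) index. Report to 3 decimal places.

0.083

Below the line: 5×9, 6×10, 16×18, 25×23 (q = 52 of N = 75).
Normalized shortfalls: (26−9)/26 = 0.6538 (×5); (26−10)/26 = 0.6154 (×6); (26−18)/26 = 0.3077 (×16); (26−23)/26 = 0.1154 (×25).
Squared: 0.4275 (×5); 0.3787 (×6); 0.0947 (×16); 0.0133 (×25).
Sum = 6.257396; P₂ = 6.257396 / 75 = 0.083.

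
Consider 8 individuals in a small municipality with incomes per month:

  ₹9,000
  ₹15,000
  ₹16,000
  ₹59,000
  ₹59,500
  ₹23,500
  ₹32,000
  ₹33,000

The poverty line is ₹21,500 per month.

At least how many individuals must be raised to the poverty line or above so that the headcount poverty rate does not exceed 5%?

3

3 of the 8 individuals are poor, so H = 3/8 = 0.375.
A headcount ratio of at most 5% allows at most ⌊0.05 × 8⌋ = 0 poor individuals.
So at least 3 − 0 = 3 must be lifted.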